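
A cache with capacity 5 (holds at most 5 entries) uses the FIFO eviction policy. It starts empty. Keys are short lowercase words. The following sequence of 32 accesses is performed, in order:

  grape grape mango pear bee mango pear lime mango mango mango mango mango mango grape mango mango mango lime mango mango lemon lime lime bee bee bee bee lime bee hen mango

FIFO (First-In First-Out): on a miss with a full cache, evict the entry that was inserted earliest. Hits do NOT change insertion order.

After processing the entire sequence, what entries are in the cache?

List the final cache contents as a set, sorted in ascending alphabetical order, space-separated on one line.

FIFO simulation (capacity=5):
  1. access grape: MISS. Cache (old->new): [grape]
  2. access grape: HIT. Cache (old->new): [grape]
  3. access mango: MISS. Cache (old->new): [grape mango]
  4. access pear: MISS. Cache (old->new): [grape mango pear]
  5. access bee: MISS. Cache (old->new): [grape mango pear bee]
  6. access mango: HIT. Cache (old->new): [grape mango pear bee]
  7. access pear: HIT. Cache (old->new): [grape mango pear bee]
  8. access lime: MISS. Cache (old->new): [grape mango pear bee lime]
  9. access mango: HIT. Cache (old->new): [grape mango pear bee lime]
  10. access mango: HIT. Cache (old->new): [grape mango pear bee lime]
  11. access mango: HIT. Cache (old->new): [grape mango pear bee lime]
  12. access mango: HIT. Cache (old->new): [grape mango pear bee lime]
  13. access mango: HIT. Cache (old->new): [grape mango pear bee lime]
  14. access mango: HIT. Cache (old->new): [grape mango pear bee lime]
  15. access grape: HIT. Cache (old->new): [grape mango pear bee lime]
  16. access mango: HIT. Cache (old->new): [grape mango pear bee lime]
  17. access mango: HIT. Cache (old->new): [grape mango pear bee lime]
  18. access mango: HIT. Cache (old->new): [grape mango pear bee lime]
  19. access lime: HIT. Cache (old->new): [grape mango pear bee lime]
  20. access mango: HIT. Cache (old->new): [grape mango pear bee lime]
  21. access mango: HIT. Cache (old->new): [grape mango pear bee lime]
  22. access lemon: MISS, evict grape. Cache (old->new): [mango pear bee lime lemon]
  23. access lime: HIT. Cache (old->new): [mango pear bee lime lemon]
  24. access lime: HIT. Cache (old->new): [mango pear bee lime lemon]
  25. access bee: HIT. Cache (old->new): [mango pear bee lime lemon]
  26. access bee: HIT. Cache (old->new): [mango pear bee lime lemon]
  27. access bee: HIT. Cache (old->new): [mango pear bee lime lemon]
  28. access bee: HIT. Cache (old->new): [mango pear bee lime lemon]
  29. access lime: HIT. Cache (old->new): [mango pear bee lime lemon]
  30. access bee: HIT. Cache (old->new): [mango pear bee lime lemon]
  31. access hen: MISS, evict mango. Cache (old->new): [pear bee lime lemon hen]
  32. access mango: MISS, evict pear. Cache (old->new): [bee lime lemon hen mango]
Total: 24 hits, 8 misses, 3 evictions

Answer: bee hen lemon lime mango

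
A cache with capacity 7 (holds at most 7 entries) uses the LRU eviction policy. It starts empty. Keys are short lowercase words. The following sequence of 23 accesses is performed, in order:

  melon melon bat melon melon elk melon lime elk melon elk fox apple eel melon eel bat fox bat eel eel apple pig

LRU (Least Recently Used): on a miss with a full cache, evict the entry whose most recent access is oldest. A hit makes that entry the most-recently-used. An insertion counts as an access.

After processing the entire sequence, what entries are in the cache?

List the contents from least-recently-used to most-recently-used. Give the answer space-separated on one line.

LRU simulation (capacity=7):
  1. access melon: MISS. Cache (LRU->MRU): [melon]
  2. access melon: HIT. Cache (LRU->MRU): [melon]
  3. access bat: MISS. Cache (LRU->MRU): [melon bat]
  4. access melon: HIT. Cache (LRU->MRU): [bat melon]
  5. access melon: HIT. Cache (LRU->MRU): [bat melon]
  6. access elk: MISS. Cache (LRU->MRU): [bat melon elk]
  7. access melon: HIT. Cache (LRU->MRU): [bat elk melon]
  8. access lime: MISS. Cache (LRU->MRU): [bat elk melon lime]
  9. access elk: HIT. Cache (LRU->MRU): [bat melon lime elk]
  10. access melon: HIT. Cache (LRU->MRU): [bat lime elk melon]
  11. access elk: HIT. Cache (LRU->MRU): [bat lime melon elk]
  12. access fox: MISS. Cache (LRU->MRU): [bat lime melon elk fox]
  13. access apple: MISS. Cache (LRU->MRU): [bat lime melon elk fox apple]
  14. access eel: MISS. Cache (LRU->MRU): [bat lime melon elk fox apple eel]
  15. access melon: HIT. Cache (LRU->MRU): [bat lime elk fox apple eel melon]
  16. access eel: HIT. Cache (LRU->MRU): [bat lime elk fox apple melon eel]
  17. access bat: HIT. Cache (LRU->MRU): [lime elk fox apple melon eel bat]
  18. access fox: HIT. Cache (LRU->MRU): [lime elk apple melon eel bat fox]
  19. access bat: HIT. Cache (LRU->MRU): [lime elk apple melon eel fox bat]
  20. access eel: HIT. Cache (LRU->MRU): [lime elk apple melon fox bat eel]
  21. access eel: HIT. Cache (LRU->MRU): [lime elk apple melon fox bat eel]
  22. access apple: HIT. Cache (LRU->MRU): [lime elk melon fox bat eel apple]
  23. access pig: MISS, evict lime. Cache (LRU->MRU): [elk melon fox bat eel apple pig]
Total: 15 hits, 8 misses, 1 evictions

Answer: elk melon fox bat eel apple pig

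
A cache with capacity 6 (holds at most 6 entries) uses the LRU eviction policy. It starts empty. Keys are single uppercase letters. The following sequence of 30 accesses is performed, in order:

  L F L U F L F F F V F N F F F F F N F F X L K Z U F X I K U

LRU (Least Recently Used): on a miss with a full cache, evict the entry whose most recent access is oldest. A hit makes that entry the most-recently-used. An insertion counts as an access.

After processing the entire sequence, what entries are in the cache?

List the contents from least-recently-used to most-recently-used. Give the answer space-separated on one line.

LRU simulation (capacity=6):
  1. access L: MISS. Cache (LRU->MRU): [L]
  2. access F: MISS. Cache (LRU->MRU): [L F]
  3. access L: HIT. Cache (LRU->MRU): [F L]
  4. access U: MISS. Cache (LRU->MRU): [F L U]
  5. access F: HIT. Cache (LRU->MRU): [L U F]
  6. access L: HIT. Cache (LRU->MRU): [U F L]
  7. access F: HIT. Cache (LRU->MRU): [U L F]
  8. access F: HIT. Cache (LRU->MRU): [U L F]
  9. access F: HIT. Cache (LRU->MRU): [U L F]
  10. access V: MISS. Cache (LRU->MRU): [U L F V]
  11. access F: HIT. Cache (LRU->MRU): [U L V F]
  12. access N: MISS. Cache (LRU->MRU): [U L V F N]
  13. access F: HIT. Cache (LRU->MRU): [U L V N F]
  14. access F: HIT. Cache (LRU->MRU): [U L V N F]
  15. access F: HIT. Cache (LRU->MRU): [U L V N F]
  16. access F: HIT. Cache (LRU->MRU): [U L V N F]
  17. access F: HIT. Cache (LRU->MRU): [U L V N F]
  18. access N: HIT. Cache (LRU->MRU): [U L V F N]
  19. access F: HIT. Cache (LRU->MRU): [U L V N F]
  20. access F: HIT. Cache (LRU->MRU): [U L V N F]
  21. access X: MISS. Cache (LRU->MRU): [U L V N F X]
  22. access L: HIT. Cache (LRU->MRU): [U V N F X L]
  23. access K: MISS, evict U. Cache (LRU->MRU): [V N F X L K]
  24. access Z: MISS, evict V. Cache (LRU->MRU): [N F X L K Z]
  25. access U: MISS, evict N. Cache (LRU->MRU): [F X L K Z U]
  26. access F: HIT. Cache (LRU->MRU): [X L K Z U F]
  27. access X: HIT. Cache (LRU->MRU): [L K Z U F X]
  28. access I: MISS, evict L. Cache (LRU->MRU): [K Z U F X I]
  29. access K: HIT. Cache (LRU->MRU): [Z U F X I K]
  30. access U: HIT. Cache (LRU->MRU): [Z F X I K U]
Total: 20 hits, 10 misses, 4 evictions

Answer: Z F X I K U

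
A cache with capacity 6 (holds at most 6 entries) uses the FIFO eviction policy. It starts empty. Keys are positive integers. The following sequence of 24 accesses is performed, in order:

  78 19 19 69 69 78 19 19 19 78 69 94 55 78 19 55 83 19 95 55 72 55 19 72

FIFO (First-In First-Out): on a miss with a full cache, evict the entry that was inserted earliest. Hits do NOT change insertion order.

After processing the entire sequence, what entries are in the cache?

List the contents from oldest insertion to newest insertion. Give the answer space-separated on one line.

FIFO simulation (capacity=6):
  1. access 78: MISS. Cache (old->new): [78]
  2. access 19: MISS. Cache (old->new): [78 19]
  3. access 19: HIT. Cache (old->new): [78 19]
  4. access 69: MISS. Cache (old->new): [78 19 69]
  5. access 69: HIT. Cache (old->new): [78 19 69]
  6. access 78: HIT. Cache (old->new): [78 19 69]
  7. access 19: HIT. Cache (old->new): [78 19 69]
  8. access 19: HIT. Cache (old->new): [78 19 69]
  9. access 19: HIT. Cache (old->new): [78 19 69]
  10. access 78: HIT. Cache (old->new): [78 19 69]
  11. access 69: HIT. Cache (old->new): [78 19 69]
  12. access 94: MISS. Cache (old->new): [78 19 69 94]
  13. access 55: MISS. Cache (old->new): [78 19 69 94 55]
  14. access 78: HIT. Cache (old->new): [78 19 69 94 55]
  15. access 19: HIT. Cache (old->new): [78 19 69 94 55]
  16. access 55: HIT. Cache (old->new): [78 19 69 94 55]
  17. access 83: MISS. Cache (old->new): [78 19 69 94 55 83]
  18. access 19: HIT. Cache (old->new): [78 19 69 94 55 83]
  19. access 95: MISS, evict 78. Cache (old->new): [19 69 94 55 83 95]
  20. access 55: HIT. Cache (old->new): [19 69 94 55 83 95]
  21. access 72: MISS, evict 19. Cache (old->new): [69 94 55 83 95 72]
  22. access 55: HIT. Cache (old->new): [69 94 55 83 95 72]
  23. access 19: MISS, evict 69. Cache (old->new): [94 55 83 95 72 19]
  24. access 72: HIT. Cache (old->new): [94 55 83 95 72 19]
Total: 15 hits, 9 misses, 3 evictions

Answer: 94 55 83 95 72 19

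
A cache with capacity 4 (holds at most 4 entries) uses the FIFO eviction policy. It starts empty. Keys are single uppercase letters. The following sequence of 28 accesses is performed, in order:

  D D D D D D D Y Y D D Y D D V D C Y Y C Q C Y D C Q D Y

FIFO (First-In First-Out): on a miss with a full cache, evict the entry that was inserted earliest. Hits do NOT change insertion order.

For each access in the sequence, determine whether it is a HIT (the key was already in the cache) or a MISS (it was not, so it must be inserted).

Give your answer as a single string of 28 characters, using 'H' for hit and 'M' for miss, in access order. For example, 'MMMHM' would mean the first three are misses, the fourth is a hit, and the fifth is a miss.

FIFO simulation (capacity=4):
  1. access D: MISS. Cache (old->new): [D]
  2. access D: HIT. Cache (old->new): [D]
  3. access D: HIT. Cache (old->new): [D]
  4. access D: HIT. Cache (old->new): [D]
  5. access D: HIT. Cache (old->new): [D]
  6. access D: HIT. Cache (old->new): [D]
  7. access D: HIT. Cache (old->new): [D]
  8. access Y: MISS. Cache (old->new): [D Y]
  9. access Y: HIT. Cache (old->new): [D Y]
  10. access D: HIT. Cache (old->new): [D Y]
  11. access D: HIT. Cache (old->new): [D Y]
  12. access Y: HIT. Cache (old->new): [D Y]
  13. access D: HIT. Cache (old->new): [D Y]
  14. access D: HIT. Cache (old->new): [D Y]
  15. access V: MISS. Cache (old->new): [D Y V]
  16. access D: HIT. Cache (old->new): [D Y V]
  17. access C: MISS. Cache (old->new): [D Y V C]
  18. access Y: HIT. Cache (old->new): [D Y V C]
  19. access Y: HIT. Cache (old->new): [D Y V C]
  20. access C: HIT. Cache (old->new): [D Y V C]
  21. access Q: MISS, evict D. Cache (old->new): [Y V C Q]
  22. access C: HIT. Cache (old->new): [Y V C Q]
  23. access Y: HIT. Cache (old->new): [Y V C Q]
  24. access D: MISS, evict Y. Cache (old->new): [V C Q D]
  25. access C: HIT. Cache (old->new): [V C Q D]
  26. access Q: HIT. Cache (old->new): [V C Q D]
  27. access D: HIT. Cache (old->new): [V C Q D]
  28. access Y: MISS, evict V. Cache (old->new): [C Q D Y]
Total: 21 hits, 7 misses, 3 evictions

Answer: MHHHHHHMHHHHHHMHMHHHMHHMHHHM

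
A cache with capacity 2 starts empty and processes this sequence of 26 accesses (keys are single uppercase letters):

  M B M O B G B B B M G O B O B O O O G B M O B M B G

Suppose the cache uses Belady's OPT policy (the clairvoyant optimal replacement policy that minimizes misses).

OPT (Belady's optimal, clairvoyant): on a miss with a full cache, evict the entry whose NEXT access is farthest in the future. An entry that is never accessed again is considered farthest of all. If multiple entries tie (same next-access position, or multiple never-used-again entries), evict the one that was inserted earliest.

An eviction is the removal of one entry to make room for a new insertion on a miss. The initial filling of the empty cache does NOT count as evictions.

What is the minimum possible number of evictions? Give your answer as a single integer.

Answer: 10

Derivation:
OPT (Belady) simulation (capacity=2):
  1. access M: MISS. Cache: [M]
  2. access B: MISS. Cache: [M B]
  3. access M: HIT. Next use of M: step 10. Cache: [M B]
  4. access O: MISS, evict M (next use: step 10). Cache: [B O]
  5. access B: HIT. Next use of B: step 7. Cache: [B O]
  6. access G: MISS, evict O (next use: step 12). Cache: [B G]
  7. access B: HIT. Next use of B: step 8. Cache: [B G]
  8. access B: HIT. Next use of B: step 9. Cache: [B G]
  9. access B: HIT. Next use of B: step 13. Cache: [B G]
  10. access M: MISS, evict B (next use: step 13). Cache: [G M]
  11. access G: HIT. Next use of G: step 19. Cache: [G M]
  12. access O: MISS, evict M (next use: step 21). Cache: [G O]
  13. access B: MISS, evict G (next use: step 19). Cache: [O B]
  14. access O: HIT. Next use of O: step 16. Cache: [O B]
  15. access B: HIT. Next use of B: step 20. Cache: [O B]
  16. access O: HIT. Next use of O: step 17. Cache: [O B]
  17. access O: HIT. Next use of O: step 18. Cache: [O B]
  18. access O: HIT. Next use of O: step 22. Cache: [O B]
  19. access G: MISS, evict O (next use: step 22). Cache: [B G]
  20. access B: HIT. Next use of B: step 23. Cache: [B G]
  21. access M: MISS, evict G (next use: step 26). Cache: [B M]
  22. access O: MISS, evict M (next use: step 24). Cache: [B O]
  23. access B: HIT. Next use of B: step 25. Cache: [B O]
  24. access M: MISS, evict O (next use: never). Cache: [B M]
  25. access B: HIT. Next use of B: never. Cache: [B M]
  26. access G: MISS, evict B (next use: never). Cache: [M G]
Total: 14 hits, 12 misses, 10 evictions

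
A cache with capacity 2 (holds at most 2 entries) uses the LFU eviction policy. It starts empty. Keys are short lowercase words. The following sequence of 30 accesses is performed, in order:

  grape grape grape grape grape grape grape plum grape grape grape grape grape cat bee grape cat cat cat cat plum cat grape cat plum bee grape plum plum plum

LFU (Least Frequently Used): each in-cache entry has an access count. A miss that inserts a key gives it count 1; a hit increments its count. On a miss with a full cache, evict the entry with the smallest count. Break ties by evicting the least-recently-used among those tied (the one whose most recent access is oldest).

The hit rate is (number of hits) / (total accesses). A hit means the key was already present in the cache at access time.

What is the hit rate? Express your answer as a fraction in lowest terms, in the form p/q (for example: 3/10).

Answer: 2/3

Derivation:
LFU simulation (capacity=2):
  1. access grape: MISS. Cache: [grape(c=1)]
  2. access grape: HIT, count now 2. Cache: [grape(c=2)]
  3. access grape: HIT, count now 3. Cache: [grape(c=3)]
  4. access grape: HIT, count now 4. Cache: [grape(c=4)]
  5. access grape: HIT, count now 5. Cache: [grape(c=5)]
  6. access grape: HIT, count now 6. Cache: [grape(c=6)]
  7. access grape: HIT, count now 7. Cache: [grape(c=7)]
  8. access plum: MISS. Cache: [plum(c=1) grape(c=7)]
  9. access grape: HIT, count now 8. Cache: [plum(c=1) grape(c=8)]
  10. access grape: HIT, count now 9. Cache: [plum(c=1) grape(c=9)]
  11. access grape: HIT, count now 10. Cache: [plum(c=1) grape(c=10)]
  12. access grape: HIT, count now 11. Cache: [plum(c=1) grape(c=11)]
  13. access grape: HIT, count now 12. Cache: [plum(c=1) grape(c=12)]
  14. access cat: MISS, evict plum(c=1). Cache: [cat(c=1) grape(c=12)]
  15. access bee: MISS, evict cat(c=1). Cache: [bee(c=1) grape(c=12)]
  16. access grape: HIT, count now 13. Cache: [bee(c=1) grape(c=13)]
  17. access cat: MISS, evict bee(c=1). Cache: [cat(c=1) grape(c=13)]
  18. access cat: HIT, count now 2. Cache: [cat(c=2) grape(c=13)]
  19. access cat: HIT, count now 3. Cache: [cat(c=3) grape(c=13)]
  20. access cat: HIT, count now 4. Cache: [cat(c=4) grape(c=13)]
  21. access plum: MISS, evict cat(c=4). Cache: [plum(c=1) grape(c=13)]
  22. access cat: MISS, evict plum(c=1). Cache: [cat(c=1) grape(c=13)]
  23. access grape: HIT, count now 14. Cache: [cat(c=1) grape(c=14)]
  24. access cat: HIT, count now 2. Cache: [cat(c=2) grape(c=14)]
  25. access plum: MISS, evict cat(c=2). Cache: [plum(c=1) grape(c=14)]
  26. access bee: MISS, evict plum(c=1). Cache: [bee(c=1) grape(c=14)]
  27. access grape: HIT, count now 15. Cache: [bee(c=1) grape(c=15)]
  28. access plum: MISS, evict bee(c=1). Cache: [plum(c=1) grape(c=15)]
  29. access plum: HIT, count now 2. Cache: [plum(c=2) grape(c=15)]
  30. access plum: HIT, count now 3. Cache: [plum(c=3) grape(c=15)]
Total: 20 hits, 10 misses, 8 evictions

Hit rate = 20/30 = 2/3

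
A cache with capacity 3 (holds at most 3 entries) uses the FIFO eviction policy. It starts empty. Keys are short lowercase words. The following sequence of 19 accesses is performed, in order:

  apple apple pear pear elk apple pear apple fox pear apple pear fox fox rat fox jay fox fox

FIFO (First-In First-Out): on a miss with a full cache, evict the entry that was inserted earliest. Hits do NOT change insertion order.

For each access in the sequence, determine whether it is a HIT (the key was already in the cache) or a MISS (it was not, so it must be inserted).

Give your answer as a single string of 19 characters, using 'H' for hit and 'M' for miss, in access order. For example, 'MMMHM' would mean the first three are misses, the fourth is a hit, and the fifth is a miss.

Answer: MHMHMHHHMHMMHHMMMHH

Derivation:
FIFO simulation (capacity=3):
  1. access apple: MISS. Cache (old->new): [apple]
  2. access apple: HIT. Cache (old->new): [apple]
  3. access pear: MISS. Cache (old->new): [apple pear]
  4. access pear: HIT. Cache (old->new): [apple pear]
  5. access elk: MISS. Cache (old->new): [apple pear elk]
  6. access apple: HIT. Cache (old->new): [apple pear elk]
  7. access pear: HIT. Cache (old->new): [apple pear elk]
  8. access apple: HIT. Cache (old->new): [apple pear elk]
  9. access fox: MISS, evict apple. Cache (old->new): [pear elk fox]
  10. access pear: HIT. Cache (old->new): [pear elk fox]
  11. access apple: MISS, evict pear. Cache (old->new): [elk fox apple]
  12. access pear: MISS, evict elk. Cache (old->new): [fox apple pear]
  13. access fox: HIT. Cache (old->new): [fox apple pear]
  14. access fox: HIT. Cache (old->new): [fox apple pear]
  15. access rat: MISS, evict fox. Cache (old->new): [apple pear rat]
  16. access fox: MISS, evict apple. Cache (old->new): [pear rat fox]
  17. access jay: MISS, evict pear. Cache (old->new): [rat fox jay]
  18. access fox: HIT. Cache (old->new): [rat fox jay]
  19. access fox: HIT. Cache (old->new): [rat fox jay]
Total: 10 hits, 9 misses, 6 evictions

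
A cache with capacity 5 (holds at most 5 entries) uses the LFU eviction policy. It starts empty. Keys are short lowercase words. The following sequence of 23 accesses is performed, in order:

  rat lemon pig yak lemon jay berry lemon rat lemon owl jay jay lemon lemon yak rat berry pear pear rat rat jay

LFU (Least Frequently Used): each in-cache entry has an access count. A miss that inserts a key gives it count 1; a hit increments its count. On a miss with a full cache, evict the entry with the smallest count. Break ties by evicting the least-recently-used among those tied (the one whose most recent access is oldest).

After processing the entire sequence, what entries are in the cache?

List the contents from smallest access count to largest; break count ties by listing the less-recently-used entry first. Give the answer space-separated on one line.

Answer: berry pear rat jay lemon

Derivation:
LFU simulation (capacity=5):
  1. access rat: MISS. Cache: [rat(c=1)]
  2. access lemon: MISS. Cache: [rat(c=1) lemon(c=1)]
  3. access pig: MISS. Cache: [rat(c=1) lemon(c=1) pig(c=1)]
  4. access yak: MISS. Cache: [rat(c=1) lemon(c=1) pig(c=1) yak(c=1)]
  5. access lemon: HIT, count now 2. Cache: [rat(c=1) pig(c=1) yak(c=1) lemon(c=2)]
  6. access jay: MISS. Cache: [rat(c=1) pig(c=1) yak(c=1) jay(c=1) lemon(c=2)]
  7. access berry: MISS, evict rat(c=1). Cache: [pig(c=1) yak(c=1) jay(c=1) berry(c=1) lemon(c=2)]
  8. access lemon: HIT, count now 3. Cache: [pig(c=1) yak(c=1) jay(c=1) berry(c=1) lemon(c=3)]
  9. access rat: MISS, evict pig(c=1). Cache: [yak(c=1) jay(c=1) berry(c=1) rat(c=1) lemon(c=3)]
  10. access lemon: HIT, count now 4. Cache: [yak(c=1) jay(c=1) berry(c=1) rat(c=1) lemon(c=4)]
  11. access owl: MISS, evict yak(c=1). Cache: [jay(c=1) berry(c=1) rat(c=1) owl(c=1) lemon(c=4)]
  12. access jay: HIT, count now 2. Cache: [berry(c=1) rat(c=1) owl(c=1) jay(c=2) lemon(c=4)]
  13. access jay: HIT, count now 3. Cache: [berry(c=1) rat(c=1) owl(c=1) jay(c=3) lemon(c=4)]
  14. access lemon: HIT, count now 5. Cache: [berry(c=1) rat(c=1) owl(c=1) jay(c=3) lemon(c=5)]
  15. access lemon: HIT, count now 6. Cache: [berry(c=1) rat(c=1) owl(c=1) jay(c=3) lemon(c=6)]
  16. access yak: MISS, evict berry(c=1). Cache: [rat(c=1) owl(c=1) yak(c=1) jay(c=3) lemon(c=6)]
  17. access rat: HIT, count now 2. Cache: [owl(c=1) yak(c=1) rat(c=2) jay(c=3) lemon(c=6)]
  18. access berry: MISS, evict owl(c=1). Cache: [yak(c=1) berry(c=1) rat(c=2) jay(c=3) lemon(c=6)]
  19. access pear: MISS, evict yak(c=1). Cache: [berry(c=1) pear(c=1) rat(c=2) jay(c=3) lemon(c=6)]
  20. access pear: HIT, count now 2. Cache: [berry(c=1) rat(c=2) pear(c=2) jay(c=3) lemon(c=6)]
  21. access rat: HIT, count now 3. Cache: [berry(c=1) pear(c=2) jay(c=3) rat(c=3) lemon(c=6)]
  22. access rat: HIT, count now 4. Cache: [berry(c=1) pear(c=2) jay(c=3) rat(c=4) lemon(c=6)]
  23. access jay: HIT, count now 4. Cache: [berry(c=1) pear(c=2) rat(c=4) jay(c=4) lemon(c=6)]
Total: 12 hits, 11 misses, 6 evictions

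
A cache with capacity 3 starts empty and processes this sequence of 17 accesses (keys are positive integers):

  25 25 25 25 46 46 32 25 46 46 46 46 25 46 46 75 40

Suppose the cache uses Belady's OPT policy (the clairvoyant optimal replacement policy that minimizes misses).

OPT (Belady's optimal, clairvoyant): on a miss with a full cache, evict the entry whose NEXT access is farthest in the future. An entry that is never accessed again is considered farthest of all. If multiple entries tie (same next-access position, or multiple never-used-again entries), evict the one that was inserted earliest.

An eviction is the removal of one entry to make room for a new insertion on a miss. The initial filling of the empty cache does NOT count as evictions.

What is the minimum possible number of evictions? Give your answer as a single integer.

Answer: 2

Derivation:
OPT (Belady) simulation (capacity=3):
  1. access 25: MISS. Cache: [25]
  2. access 25: HIT. Next use of 25: step 3. Cache: [25]
  3. access 25: HIT. Next use of 25: step 4. Cache: [25]
  4. access 25: HIT. Next use of 25: step 8. Cache: [25]
  5. access 46: MISS. Cache: [25 46]
  6. access 46: HIT. Next use of 46: step 9. Cache: [25 46]
  7. access 32: MISS. Cache: [25 46 32]
  8. access 25: HIT. Next use of 25: step 13. Cache: [25 46 32]
  9. access 46: HIT. Next use of 46: step 10. Cache: [25 46 32]
  10. access 46: HIT. Next use of 46: step 11. Cache: [25 46 32]
  11. access 46: HIT. Next use of 46: step 12. Cache: [25 46 32]
  12. access 46: HIT. Next use of 46: step 14. Cache: [25 46 32]
  13. access 25: HIT. Next use of 25: never. Cache: [25 46 32]
  14. access 46: HIT. Next use of 46: step 15. Cache: [25 46 32]
  15. access 46: HIT. Next use of 46: never. Cache: [25 46 32]
  16. access 75: MISS, evict 25 (next use: never). Cache: [46 32 75]
  17. access 40: MISS, evict 46 (next use: never). Cache: [32 75 40]
Total: 12 hits, 5 misses, 2 evictions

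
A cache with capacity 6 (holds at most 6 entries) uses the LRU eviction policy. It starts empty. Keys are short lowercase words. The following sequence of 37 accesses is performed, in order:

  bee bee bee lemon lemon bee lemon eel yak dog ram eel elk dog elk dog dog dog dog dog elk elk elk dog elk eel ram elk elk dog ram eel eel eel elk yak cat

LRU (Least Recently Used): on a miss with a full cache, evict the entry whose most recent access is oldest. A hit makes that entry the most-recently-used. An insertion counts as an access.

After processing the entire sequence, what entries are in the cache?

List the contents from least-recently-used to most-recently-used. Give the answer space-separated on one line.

Answer: dog ram eel elk yak cat

Derivation:
LRU simulation (capacity=6):
  1. access bee: MISS. Cache (LRU->MRU): [bee]
  2. access bee: HIT. Cache (LRU->MRU): [bee]
  3. access bee: HIT. Cache (LRU->MRU): [bee]
  4. access lemon: MISS. Cache (LRU->MRU): [bee lemon]
  5. access lemon: HIT. Cache (LRU->MRU): [bee lemon]
  6. access bee: HIT. Cache (LRU->MRU): [lemon bee]
  7. access lemon: HIT. Cache (LRU->MRU): [bee lemon]
  8. access eel: MISS. Cache (LRU->MRU): [bee lemon eel]
  9. access yak: MISS. Cache (LRU->MRU): [bee lemon eel yak]
  10. access dog: MISS. Cache (LRU->MRU): [bee lemon eel yak dog]
  11. access ram: MISS. Cache (LRU->MRU): [bee lemon eel yak dog ram]
  12. access eel: HIT. Cache (LRU->MRU): [bee lemon yak dog ram eel]
  13. access elk: MISS, evict bee. Cache (LRU->MRU): [lemon yak dog ram eel elk]
  14. access dog: HIT. Cache (LRU->MRU): [lemon yak ram eel elk dog]
  15. access elk: HIT. Cache (LRU->MRU): [lemon yak ram eel dog elk]
  16. access dog: HIT. Cache (LRU->MRU): [lemon yak ram eel elk dog]
  17. access dog: HIT. Cache (LRU->MRU): [lemon yak ram eel elk dog]
  18. access dog: HIT. Cache (LRU->MRU): [lemon yak ram eel elk dog]
  19. access dog: HIT. Cache (LRU->MRU): [lemon yak ram eel elk dog]
  20. access dog: HIT. Cache (LRU->MRU): [lemon yak ram eel elk dog]
  21. access elk: HIT. Cache (LRU->MRU): [lemon yak ram eel dog elk]
  22. access elk: HIT. Cache (LRU->MRU): [lemon yak ram eel dog elk]
  23. access elk: HIT. Cache (LRU->MRU): [lemon yak ram eel dog elk]
  24. access dog: HIT. Cache (LRU->MRU): [lemon yak ram eel elk dog]
  25. access elk: HIT. Cache (LRU->MRU): [lemon yak ram eel dog elk]
  26. access eel: HIT. Cache (LRU->MRU): [lemon yak ram dog elk eel]
  27. access ram: HIT. Cache (LRU->MRU): [lemon yak dog elk eel ram]
  28. access elk: HIT. Cache (LRU->MRU): [lemon yak dog eel ram elk]
  29. access elk: HIT. Cache (LRU->MRU): [lemon yak dog eel ram elk]
  30. access dog: HIT. Cache (LRU->MRU): [lemon yak eel ram elk dog]
  31. access ram: HIT. Cache (LRU->MRU): [lemon yak eel elk dog ram]
  32. access eel: HIT. Cache (LRU->MRU): [lemon yak elk dog ram eel]
  33. access eel: HIT. Cache (LRU->MRU): [lemon yak elk dog ram eel]
  34. access eel: HIT. Cache (LRU->MRU): [lemon yak elk dog ram eel]
  35. access elk: HIT. Cache (LRU->MRU): [lemon yak dog ram eel elk]
  36. access yak: HIT. Cache (LRU->MRU): [lemon dog ram eel elk yak]
  37. access cat: MISS, evict lemon. Cache (LRU->MRU): [dog ram eel elk yak cat]
Total: 29 hits, 8 misses, 2 evictions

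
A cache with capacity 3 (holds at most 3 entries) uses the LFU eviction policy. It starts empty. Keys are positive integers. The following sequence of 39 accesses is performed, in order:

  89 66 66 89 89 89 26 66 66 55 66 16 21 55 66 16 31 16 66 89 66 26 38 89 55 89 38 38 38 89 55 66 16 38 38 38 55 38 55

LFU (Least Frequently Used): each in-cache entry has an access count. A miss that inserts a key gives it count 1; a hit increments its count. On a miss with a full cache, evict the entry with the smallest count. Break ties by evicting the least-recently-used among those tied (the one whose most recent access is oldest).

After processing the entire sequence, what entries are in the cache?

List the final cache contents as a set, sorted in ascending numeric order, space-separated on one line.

LFU simulation (capacity=3):
  1. access 89: MISS. Cache: [89(c=1)]
  2. access 66: MISS. Cache: [89(c=1) 66(c=1)]
  3. access 66: HIT, count now 2. Cache: [89(c=1) 66(c=2)]
  4. access 89: HIT, count now 2. Cache: [66(c=2) 89(c=2)]
  5. access 89: HIT, count now 3. Cache: [66(c=2) 89(c=3)]
  6. access 89: HIT, count now 4. Cache: [66(c=2) 89(c=4)]
  7. access 26: MISS. Cache: [26(c=1) 66(c=2) 89(c=4)]
  8. access 66: HIT, count now 3. Cache: [26(c=1) 66(c=3) 89(c=4)]
  9. access 66: HIT, count now 4. Cache: [26(c=1) 89(c=4) 66(c=4)]
  10. access 55: MISS, evict 26(c=1). Cache: [55(c=1) 89(c=4) 66(c=4)]
  11. access 66: HIT, count now 5. Cache: [55(c=1) 89(c=4) 66(c=5)]
  12. access 16: MISS, evict 55(c=1). Cache: [16(c=1) 89(c=4) 66(c=5)]
  13. access 21: MISS, evict 16(c=1). Cache: [21(c=1) 89(c=4) 66(c=5)]
  14. access 55: MISS, evict 21(c=1). Cache: [55(c=1) 89(c=4) 66(c=5)]
  15. access 66: HIT, count now 6. Cache: [55(c=1) 89(c=4) 66(c=6)]
  16. access 16: MISS, evict 55(c=1). Cache: [16(c=1) 89(c=4) 66(c=6)]
  17. access 31: MISS, evict 16(c=1). Cache: [31(c=1) 89(c=4) 66(c=6)]
  18. access 16: MISS, evict 31(c=1). Cache: [16(c=1) 89(c=4) 66(c=6)]
  19. access 66: HIT, count now 7. Cache: [16(c=1) 89(c=4) 66(c=7)]
  20. access 89: HIT, count now 5. Cache: [16(c=1) 89(c=5) 66(c=7)]
  21. access 66: HIT, count now 8. Cache: [16(c=1) 89(c=5) 66(c=8)]
  22. access 26: MISS, evict 16(c=1). Cache: [26(c=1) 89(c=5) 66(c=8)]
  23. access 38: MISS, evict 26(c=1). Cache: [38(c=1) 89(c=5) 66(c=8)]
  24. access 89: HIT, count now 6. Cache: [38(c=1) 89(c=6) 66(c=8)]
  25. access 55: MISS, evict 38(c=1). Cache: [55(c=1) 89(c=6) 66(c=8)]
  26. access 89: HIT, count now 7. Cache: [55(c=1) 89(c=7) 66(c=8)]
  27. access 38: MISS, evict 55(c=1). Cache: [38(c=1) 89(c=7) 66(c=8)]
  28. access 38: HIT, count now 2. Cache: [38(c=2) 89(c=7) 66(c=8)]
  29. access 38: HIT, count now 3. Cache: [38(c=3) 89(c=7) 66(c=8)]
  30. access 89: HIT, count now 8. Cache: [38(c=3) 66(c=8) 89(c=8)]
  31. access 55: MISS, evict 38(c=3). Cache: [55(c=1) 66(c=8) 89(c=8)]
  32. access 66: HIT, count now 9. Cache: [55(c=1) 89(c=8) 66(c=9)]
  33. access 16: MISS, evict 55(c=1). Cache: [16(c=1) 89(c=8) 66(c=9)]
  34. access 38: MISS, evict 16(c=1). Cache: [38(c=1) 89(c=8) 66(c=9)]
  35. access 38: HIT, count now 2. Cache: [38(c=2) 89(c=8) 66(c=9)]
  36. access 38: HIT, count now 3. Cache: [38(c=3) 89(c=8) 66(c=9)]
  37. access 55: MISS, evict 38(c=3). Cache: [55(c=1) 89(c=8) 66(c=9)]
  38. access 38: MISS, evict 55(c=1). Cache: [38(c=1) 89(c=8) 66(c=9)]
  39. access 55: MISS, evict 38(c=1). Cache: [55(c=1) 89(c=8) 66(c=9)]
Total: 19 hits, 20 misses, 17 evictions

Answer: 55 66 89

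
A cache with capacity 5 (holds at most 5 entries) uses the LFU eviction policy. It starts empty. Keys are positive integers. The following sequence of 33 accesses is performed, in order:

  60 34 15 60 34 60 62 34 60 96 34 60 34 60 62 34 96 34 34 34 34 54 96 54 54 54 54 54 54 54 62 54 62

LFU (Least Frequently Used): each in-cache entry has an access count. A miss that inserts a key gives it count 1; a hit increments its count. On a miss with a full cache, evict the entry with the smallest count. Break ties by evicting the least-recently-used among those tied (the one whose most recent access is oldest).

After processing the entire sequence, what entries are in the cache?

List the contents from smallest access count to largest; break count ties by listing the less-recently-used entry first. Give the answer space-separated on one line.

Answer: 96 62 60 54 34

Derivation:
LFU simulation (capacity=5):
  1. access 60: MISS. Cache: [60(c=1)]
  2. access 34: MISS. Cache: [60(c=1) 34(c=1)]
  3. access 15: MISS. Cache: [60(c=1) 34(c=1) 15(c=1)]
  4. access 60: HIT, count now 2. Cache: [34(c=1) 15(c=1) 60(c=2)]
  5. access 34: HIT, count now 2. Cache: [15(c=1) 60(c=2) 34(c=2)]
  6. access 60: HIT, count now 3. Cache: [15(c=1) 34(c=2) 60(c=3)]
  7. access 62: MISS. Cache: [15(c=1) 62(c=1) 34(c=2) 60(c=3)]
  8. access 34: HIT, count now 3. Cache: [15(c=1) 62(c=1) 60(c=3) 34(c=3)]
  9. access 60: HIT, count now 4. Cache: [15(c=1) 62(c=1) 34(c=3) 60(c=4)]
  10. access 96: MISS. Cache: [15(c=1) 62(c=1) 96(c=1) 34(c=3) 60(c=4)]
  11. access 34: HIT, count now 4. Cache: [15(c=1) 62(c=1) 96(c=1) 60(c=4) 34(c=4)]
  12. access 60: HIT, count now 5. Cache: [15(c=1) 62(c=1) 96(c=1) 34(c=4) 60(c=5)]
  13. access 34: HIT, count now 5. Cache: [15(c=1) 62(c=1) 96(c=1) 60(c=5) 34(c=5)]
  14. access 60: HIT, count now 6. Cache: [15(c=1) 62(c=1) 96(c=1) 34(c=5) 60(c=6)]
  15. access 62: HIT, count now 2. Cache: [15(c=1) 96(c=1) 62(c=2) 34(c=5) 60(c=6)]
  16. access 34: HIT, count now 6. Cache: [15(c=1) 96(c=1) 62(c=2) 60(c=6) 34(c=6)]
  17. access 96: HIT, count now 2. Cache: [15(c=1) 62(c=2) 96(c=2) 60(c=6) 34(c=6)]
  18. access 34: HIT, count now 7. Cache: [15(c=1) 62(c=2) 96(c=2) 60(c=6) 34(c=7)]
  19. access 34: HIT, count now 8. Cache: [15(c=1) 62(c=2) 96(c=2) 60(c=6) 34(c=8)]
  20. access 34: HIT, count now 9. Cache: [15(c=1) 62(c=2) 96(c=2) 60(c=6) 34(c=9)]
  21. access 34: HIT, count now 10. Cache: [15(c=1) 62(c=2) 96(c=2) 60(c=6) 34(c=10)]
  22. access 54: MISS, evict 15(c=1). Cache: [54(c=1) 62(c=2) 96(c=2) 60(c=6) 34(c=10)]
  23. access 96: HIT, count now 3. Cache: [54(c=1) 62(c=2) 96(c=3) 60(c=6) 34(c=10)]
  24. access 54: HIT, count now 2. Cache: [62(c=2) 54(c=2) 96(c=3) 60(c=6) 34(c=10)]
  25. access 54: HIT, count now 3. Cache: [62(c=2) 96(c=3) 54(c=3) 60(c=6) 34(c=10)]
  26. access 54: HIT, count now 4. Cache: [62(c=2) 96(c=3) 54(c=4) 60(c=6) 34(c=10)]
  27. access 54: HIT, count now 5. Cache: [62(c=2) 96(c=3) 54(c=5) 60(c=6) 34(c=10)]
  28. access 54: HIT, count now 6. Cache: [62(c=2) 96(c=3) 60(c=6) 54(c=6) 34(c=10)]
  29. access 54: HIT, count now 7. Cache: [62(c=2) 96(c=3) 60(c=6) 54(c=7) 34(c=10)]
  30. access 54: HIT, count now 8. Cache: [62(c=2) 96(c=3) 60(c=6) 54(c=8) 34(c=10)]
  31. access 62: HIT, count now 3. Cache: [96(c=3) 62(c=3) 60(c=6) 54(c=8) 34(c=10)]
  32. access 54: HIT, count now 9. Cache: [96(c=3) 62(c=3) 60(c=6) 54(c=9) 34(c=10)]
  33. access 62: HIT, count now 4. Cache: [96(c=3) 62(c=4) 60(c=6) 54(c=9) 34(c=10)]
Total: 27 hits, 6 misses, 1 evictions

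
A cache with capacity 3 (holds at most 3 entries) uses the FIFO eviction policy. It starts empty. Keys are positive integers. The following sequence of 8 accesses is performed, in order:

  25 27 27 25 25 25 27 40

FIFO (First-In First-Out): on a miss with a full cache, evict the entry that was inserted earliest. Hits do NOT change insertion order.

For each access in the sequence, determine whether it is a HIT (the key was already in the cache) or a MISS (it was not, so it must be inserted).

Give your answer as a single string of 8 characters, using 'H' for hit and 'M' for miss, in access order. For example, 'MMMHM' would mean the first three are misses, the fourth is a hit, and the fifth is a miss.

Answer: MMHHHHHM

Derivation:
FIFO simulation (capacity=3):
  1. access 25: MISS. Cache (old->new): [25]
  2. access 27: MISS. Cache (old->new): [25 27]
  3. access 27: HIT. Cache (old->new): [25 27]
  4. access 25: HIT. Cache (old->new): [25 27]
  5. access 25: HIT. Cache (old->new): [25 27]
  6. access 25: HIT. Cache (old->new): [25 27]
  7. access 27: HIT. Cache (old->new): [25 27]
  8. access 40: MISS. Cache (old->new): [25 27 40]
Total: 5 hits, 3 misses, 0 evictions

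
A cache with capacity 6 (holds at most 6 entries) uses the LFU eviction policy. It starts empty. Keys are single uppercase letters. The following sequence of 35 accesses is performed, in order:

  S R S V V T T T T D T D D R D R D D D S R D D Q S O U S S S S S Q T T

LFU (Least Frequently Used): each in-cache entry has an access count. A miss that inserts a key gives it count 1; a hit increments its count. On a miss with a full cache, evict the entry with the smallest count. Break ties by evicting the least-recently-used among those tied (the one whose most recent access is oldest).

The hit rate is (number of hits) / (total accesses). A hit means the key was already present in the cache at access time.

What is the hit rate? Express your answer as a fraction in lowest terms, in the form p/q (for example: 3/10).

LFU simulation (capacity=6):
  1. access S: MISS. Cache: [S(c=1)]
  2. access R: MISS. Cache: [S(c=1) R(c=1)]
  3. access S: HIT, count now 2. Cache: [R(c=1) S(c=2)]
  4. access V: MISS. Cache: [R(c=1) V(c=1) S(c=2)]
  5. access V: HIT, count now 2. Cache: [R(c=1) S(c=2) V(c=2)]
  6. access T: MISS. Cache: [R(c=1) T(c=1) S(c=2) V(c=2)]
  7. access T: HIT, count now 2. Cache: [R(c=1) S(c=2) V(c=2) T(c=2)]
  8. access T: HIT, count now 3. Cache: [R(c=1) S(c=2) V(c=2) T(c=3)]
  9. access T: HIT, count now 4. Cache: [R(c=1) S(c=2) V(c=2) T(c=4)]
  10. access D: MISS. Cache: [R(c=1) D(c=1) S(c=2) V(c=2) T(c=4)]
  11. access T: HIT, count now 5. Cache: [R(c=1) D(c=1) S(c=2) V(c=2) T(c=5)]
  12. access D: HIT, count now 2. Cache: [R(c=1) S(c=2) V(c=2) D(c=2) T(c=5)]
  13. access D: HIT, count now 3. Cache: [R(c=1) S(c=2) V(c=2) D(c=3) T(c=5)]
  14. access R: HIT, count now 2. Cache: [S(c=2) V(c=2) R(c=2) D(c=3) T(c=5)]
  15. access D: HIT, count now 4. Cache: [S(c=2) V(c=2) R(c=2) D(c=4) T(c=5)]
  16. access R: HIT, count now 3. Cache: [S(c=2) V(c=2) R(c=3) D(c=4) T(c=5)]
  17. access D: HIT, count now 5. Cache: [S(c=2) V(c=2) R(c=3) T(c=5) D(c=5)]
  18. access D: HIT, count now 6. Cache: [S(c=2) V(c=2) R(c=3) T(c=5) D(c=6)]
  19. access D: HIT, count now 7. Cache: [S(c=2) V(c=2) R(c=3) T(c=5) D(c=7)]
  20. access S: HIT, count now 3. Cache: [V(c=2) R(c=3) S(c=3) T(c=5) D(c=7)]
  21. access R: HIT, count now 4. Cache: [V(c=2) S(c=3) R(c=4) T(c=5) D(c=7)]
  22. access D: HIT, count now 8. Cache: [V(c=2) S(c=3) R(c=4) T(c=5) D(c=8)]
  23. access D: HIT, count now 9. Cache: [V(c=2) S(c=3) R(c=4) T(c=5) D(c=9)]
  24. access Q: MISS. Cache: [Q(c=1) V(c=2) S(c=3) R(c=4) T(c=5) D(c=9)]
  25. access S: HIT, count now 4. Cache: [Q(c=1) V(c=2) R(c=4) S(c=4) T(c=5) D(c=9)]
  26. access O: MISS, evict Q(c=1). Cache: [O(c=1) V(c=2) R(c=4) S(c=4) T(c=5) D(c=9)]
  27. access U: MISS, evict O(c=1). Cache: [U(c=1) V(c=2) R(c=4) S(c=4) T(c=5) D(c=9)]
  28. access S: HIT, count now 5. Cache: [U(c=1) V(c=2) R(c=4) T(c=5) S(c=5) D(c=9)]
  29. access S: HIT, count now 6. Cache: [U(c=1) V(c=2) R(c=4) T(c=5) S(c=6) D(c=9)]
  30. access S: HIT, count now 7. Cache: [U(c=1) V(c=2) R(c=4) T(c=5) S(c=7) D(c=9)]
  31. access S: HIT, count now 8. Cache: [U(c=1) V(c=2) R(c=4) T(c=5) S(c=8) D(c=9)]
  32. access S: HIT, count now 9. Cache: [U(c=1) V(c=2) R(c=4) T(c=5) D(c=9) S(c=9)]
  33. access Q: MISS, evict U(c=1). Cache: [Q(c=1) V(c=2) R(c=4) T(c=5) D(c=9) S(c=9)]
  34. access T: HIT, count now 6. Cache: [Q(c=1) V(c=2) R(c=4) T(c=6) D(c=9) S(c=9)]
  35. access T: HIT, count now 7. Cache: [Q(c=1) V(c=2) R(c=4) T(c=7) D(c=9) S(c=9)]
Total: 26 hits, 9 misses, 3 evictions

Hit rate = 26/35

Answer: 26/35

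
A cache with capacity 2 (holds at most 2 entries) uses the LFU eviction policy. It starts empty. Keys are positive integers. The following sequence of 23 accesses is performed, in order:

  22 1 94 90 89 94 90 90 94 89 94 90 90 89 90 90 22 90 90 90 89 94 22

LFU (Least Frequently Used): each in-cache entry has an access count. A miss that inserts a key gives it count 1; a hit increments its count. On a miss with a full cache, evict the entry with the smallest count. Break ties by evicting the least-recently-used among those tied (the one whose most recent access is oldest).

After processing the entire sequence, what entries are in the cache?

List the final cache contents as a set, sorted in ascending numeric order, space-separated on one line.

Answer: 22 90

Derivation:
LFU simulation (capacity=2):
  1. access 22: MISS. Cache: [22(c=1)]
  2. access 1: MISS. Cache: [22(c=1) 1(c=1)]
  3. access 94: MISS, evict 22(c=1). Cache: [1(c=1) 94(c=1)]
  4. access 90: MISS, evict 1(c=1). Cache: [94(c=1) 90(c=1)]
  5. access 89: MISS, evict 94(c=1). Cache: [90(c=1) 89(c=1)]
  6. access 94: MISS, evict 90(c=1). Cache: [89(c=1) 94(c=1)]
  7. access 90: MISS, evict 89(c=1). Cache: [94(c=1) 90(c=1)]
  8. access 90: HIT, count now 2. Cache: [94(c=1) 90(c=2)]
  9. access 94: HIT, count now 2. Cache: [90(c=2) 94(c=2)]
  10. access 89: MISS, evict 90(c=2). Cache: [89(c=1) 94(c=2)]
  11. access 94: HIT, count now 3. Cache: [89(c=1) 94(c=3)]
  12. access 90: MISS, evict 89(c=1). Cache: [90(c=1) 94(c=3)]
  13. access 90: HIT, count now 2. Cache: [90(c=2) 94(c=3)]
  14. access 89: MISS, evict 90(c=2). Cache: [89(c=1) 94(c=3)]
  15. access 90: MISS, evict 89(c=1). Cache: [90(c=1) 94(c=3)]
  16. access 90: HIT, count now 2. Cache: [90(c=2) 94(c=3)]
  17. access 22: MISS, evict 90(c=2). Cache: [22(c=1) 94(c=3)]
  18. access 90: MISS, evict 22(c=1). Cache: [90(c=1) 94(c=3)]
  19. access 90: HIT, count now 2. Cache: [90(c=2) 94(c=3)]
  20. access 90: HIT, count now 3. Cache: [94(c=3) 90(c=3)]
  21. access 89: MISS, evict 94(c=3). Cache: [89(c=1) 90(c=3)]
  22. access 94: MISS, evict 89(c=1). Cache: [94(c=1) 90(c=3)]
  23. access 22: MISS, evict 94(c=1). Cache: [22(c=1) 90(c=3)]
Total: 7 hits, 16 misses, 14 evictions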